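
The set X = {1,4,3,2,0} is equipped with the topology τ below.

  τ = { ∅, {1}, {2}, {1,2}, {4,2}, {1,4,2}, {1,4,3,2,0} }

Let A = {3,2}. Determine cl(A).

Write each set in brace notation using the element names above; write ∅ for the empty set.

closure: X∖int(X∖A) = X∖{1} = {4,3,2,0}

{4,3,2,0}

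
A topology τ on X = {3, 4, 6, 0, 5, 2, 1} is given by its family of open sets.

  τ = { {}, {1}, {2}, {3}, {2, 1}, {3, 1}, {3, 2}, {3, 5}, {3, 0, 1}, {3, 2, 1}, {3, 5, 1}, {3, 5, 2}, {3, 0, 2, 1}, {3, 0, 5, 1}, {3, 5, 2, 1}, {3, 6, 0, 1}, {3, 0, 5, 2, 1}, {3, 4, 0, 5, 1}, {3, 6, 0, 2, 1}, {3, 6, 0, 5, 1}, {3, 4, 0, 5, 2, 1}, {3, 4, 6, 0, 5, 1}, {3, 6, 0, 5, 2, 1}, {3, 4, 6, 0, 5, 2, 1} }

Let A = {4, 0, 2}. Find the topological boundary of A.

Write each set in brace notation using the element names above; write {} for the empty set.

{4, 6, 0}

interior: largest open inside A is {2} (from {}, {2})
cl via duality: int({3, 6, 5, 1}) = {3, 5, 1}, so X∖{3, 5, 1} = {4, 6, 0, 2}
cl∖int = {4, 6, 0}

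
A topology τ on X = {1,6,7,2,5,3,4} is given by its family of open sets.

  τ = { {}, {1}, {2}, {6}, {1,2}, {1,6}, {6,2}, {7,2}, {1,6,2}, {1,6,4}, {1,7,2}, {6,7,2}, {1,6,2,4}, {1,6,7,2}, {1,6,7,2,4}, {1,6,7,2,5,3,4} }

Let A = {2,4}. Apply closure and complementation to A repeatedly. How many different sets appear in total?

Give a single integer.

10

closure: X∖int(X∖A) = X∖{1,6} = {7,2,5,3,4}
Let k=closure and c=complement:
  1. A     = {2,4}
  2. kA    = {7,2,5,3,4}
  3. cA    = {1,6,7,5,3}
  4. ckA   = {1,6}
  5. kcA   = {1,6,7,5,3,4}
  6. kckA  = {1,6,5,3,4}
  7. ckcA  = {2}
  8. ckckA = {7,2}
  9. kckcA = {7,2,5,3}
  10. ckckcA = {1,6,4}
— saturated at 10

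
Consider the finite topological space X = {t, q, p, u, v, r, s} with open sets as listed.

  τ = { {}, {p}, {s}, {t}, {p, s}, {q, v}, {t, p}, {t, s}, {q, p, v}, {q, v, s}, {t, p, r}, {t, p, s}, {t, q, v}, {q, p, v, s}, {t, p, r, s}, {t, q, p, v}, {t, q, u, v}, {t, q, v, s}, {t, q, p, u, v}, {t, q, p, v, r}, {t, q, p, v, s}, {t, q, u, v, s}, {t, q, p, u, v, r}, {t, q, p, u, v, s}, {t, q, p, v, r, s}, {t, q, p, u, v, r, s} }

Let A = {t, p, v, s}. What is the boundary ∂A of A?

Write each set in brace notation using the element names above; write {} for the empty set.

{q, u, v, r}

U open, U⊆A: {}, {t}, {p}, {s}, {p, s}, {t, p}, {t, s}, {t, p, s}. int(A) = ⋃ = {t, p, s}
X∖A={q, u, r}, int(X∖A)={}, hence cl(A)={t, q, p, u, v, r, s}
∂A: remove int from cl → {q, u, v, r}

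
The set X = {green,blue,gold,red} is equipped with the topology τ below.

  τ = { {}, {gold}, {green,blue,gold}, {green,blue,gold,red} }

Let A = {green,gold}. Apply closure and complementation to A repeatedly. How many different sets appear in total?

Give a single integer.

closure: X∖int(X∖A) = X∖{} = {green,blue,gold,red}
Let k=closure and c=complement:
  1. A     = {green,gold}
  2. kA    = {green,blue,gold,red}
  3. cA    = {blue,red}
  4. ckA   = {}
  5. kcA   = {green,blue,red}
  6. ckcA  = {gold}
— saturated at 6

6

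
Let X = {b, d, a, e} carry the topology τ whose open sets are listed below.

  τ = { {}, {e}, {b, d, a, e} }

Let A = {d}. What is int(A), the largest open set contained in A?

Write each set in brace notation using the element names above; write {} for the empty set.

{}

interior: largest open inside A is {} (from {})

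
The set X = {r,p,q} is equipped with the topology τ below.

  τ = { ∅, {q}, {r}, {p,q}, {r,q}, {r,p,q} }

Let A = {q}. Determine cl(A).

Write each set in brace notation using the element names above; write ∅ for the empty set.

{p,q}

X∖A={r,p}, int(X∖A)={r}, hence cl(A)={p,q}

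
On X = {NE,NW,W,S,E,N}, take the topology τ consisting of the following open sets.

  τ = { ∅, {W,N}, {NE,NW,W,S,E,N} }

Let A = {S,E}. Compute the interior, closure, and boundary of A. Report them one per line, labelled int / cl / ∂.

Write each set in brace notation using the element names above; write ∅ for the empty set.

int(A) = ∅
cl(A)  = {NE,NW,S,E}
∂A     = {NE,NW,S,E}

interior: largest open inside A is ∅ (from ∅)
cl via duality: int({NE,NW,W,N}) = {W,N}, so X∖{W,N} = {NE,NW,S,E}
cl∖int = {NE,NW,S,E}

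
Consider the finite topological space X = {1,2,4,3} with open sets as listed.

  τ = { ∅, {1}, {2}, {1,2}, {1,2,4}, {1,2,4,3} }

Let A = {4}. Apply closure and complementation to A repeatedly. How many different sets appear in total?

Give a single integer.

cl via duality: int({1,2,3}) = {1,2}, so X∖{1,2} = {4,3}
Write k for closure, c for complement:
  1. A     = {4}
  2. kA    = {4,3}
  3. cA    = {1,2,3}
  4. ckA   = {1,2}
  5. kcA   = {1,2,4,3}
  6. ckcA  = ∅
applying k or c yields no new set

6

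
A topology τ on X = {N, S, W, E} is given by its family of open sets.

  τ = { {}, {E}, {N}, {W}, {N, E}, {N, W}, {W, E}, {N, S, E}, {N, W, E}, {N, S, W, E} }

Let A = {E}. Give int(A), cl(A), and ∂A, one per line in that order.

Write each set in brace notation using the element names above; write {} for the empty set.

U open, U⊆A: {}, {E}. int(A) = ⋃ = {E}
X∖A={N, S, W}, int(X∖A)={N, W}, hence cl(A)={S, E}
∂A: remove int from cl → {S}

int(A) = {E}
cl(A)  = {S, E}
∂A     = {S}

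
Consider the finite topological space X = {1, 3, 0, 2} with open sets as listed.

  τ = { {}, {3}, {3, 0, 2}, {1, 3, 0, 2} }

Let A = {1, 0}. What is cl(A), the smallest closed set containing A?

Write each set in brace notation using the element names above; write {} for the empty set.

{1, 0, 2}

cl via duality: int({3, 2}) = {3}, so X∖{3} = {1, 0, 2}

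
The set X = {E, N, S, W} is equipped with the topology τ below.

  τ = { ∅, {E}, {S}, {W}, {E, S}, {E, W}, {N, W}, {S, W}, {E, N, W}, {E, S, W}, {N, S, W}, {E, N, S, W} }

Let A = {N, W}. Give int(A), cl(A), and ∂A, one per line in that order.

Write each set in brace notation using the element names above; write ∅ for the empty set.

int(A) = {N, W}
cl(A)  = {N, W}
∂A     = ∅

interior: largest open inside A is {N, W} (from ∅, {W}, {N, W})
cl via duality: int({E, S}) = {E, S}, so X∖{E, S} = {N, W}
cl∖int = ∅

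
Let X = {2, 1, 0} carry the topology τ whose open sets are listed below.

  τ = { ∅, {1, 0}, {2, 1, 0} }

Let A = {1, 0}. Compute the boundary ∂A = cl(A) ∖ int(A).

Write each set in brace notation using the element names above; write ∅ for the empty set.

{2}

U open, U⊆A: ∅, {1, 0}. int(A) = ⋃ = {1, 0}
X∖A={2}, int(X∖A)=∅, hence cl(A)={2, 1, 0}
∂A: remove int from cl → {2}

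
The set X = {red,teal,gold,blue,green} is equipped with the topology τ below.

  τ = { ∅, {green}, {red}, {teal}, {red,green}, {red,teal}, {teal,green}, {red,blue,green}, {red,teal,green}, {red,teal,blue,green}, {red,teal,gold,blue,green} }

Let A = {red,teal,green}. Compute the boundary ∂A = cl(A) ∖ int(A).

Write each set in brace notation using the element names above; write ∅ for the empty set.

{gold,blue}

U open, U⊆A: ∅, {red}, {teal}, {green}, {red,teal}, {teal,green}, {red,green}, {red,teal,green}. int(A) = ⋃ = {red,teal,green}
X∖A={gold,blue}, int(X∖A)=∅, hence cl(A)={red,teal,gold,blue,green}
∂A: remove int from cl → {gold,blue}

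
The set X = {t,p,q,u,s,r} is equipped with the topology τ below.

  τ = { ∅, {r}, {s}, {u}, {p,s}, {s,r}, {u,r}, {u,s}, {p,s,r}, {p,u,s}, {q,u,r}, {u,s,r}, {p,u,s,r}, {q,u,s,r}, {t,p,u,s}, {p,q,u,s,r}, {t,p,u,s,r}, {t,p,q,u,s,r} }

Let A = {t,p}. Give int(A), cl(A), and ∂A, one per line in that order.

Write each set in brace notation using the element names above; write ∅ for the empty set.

int(A) = ∅
cl(A)  = {t,p}
∂A     = {t,p}

opens ⊆ A: ∅; union → int = ∅
complement {q,u,s,r}; its interior {q,u,s,r}; cl(A) = X∖{q,u,s,r} = {t,p}
boundary = {t,p} ∖ ∅ = {t,p}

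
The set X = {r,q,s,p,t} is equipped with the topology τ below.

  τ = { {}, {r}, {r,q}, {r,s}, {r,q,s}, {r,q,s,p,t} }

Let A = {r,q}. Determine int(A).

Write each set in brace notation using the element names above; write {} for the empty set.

U open, U⊆A: {}, {r}, {r,q}. int(A) = ⋃ = {r,q}

{r,q}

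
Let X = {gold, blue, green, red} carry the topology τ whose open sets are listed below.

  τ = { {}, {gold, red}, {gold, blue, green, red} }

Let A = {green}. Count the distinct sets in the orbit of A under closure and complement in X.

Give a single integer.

X∖A={gold, blue, red}, int(X∖A)={gold, red}, hence cl(A)={blue, green}
Orbit (k=closure, c=complement):
  1. A     = {green}
  2. kA    = {blue, green}
  3. cA    = {gold, blue, red}
  4. ckA   = {gold, red}
  5. kcA   = {gold, blue, green, red}
  6. ckcA  = {}
(closed under both — stop)

6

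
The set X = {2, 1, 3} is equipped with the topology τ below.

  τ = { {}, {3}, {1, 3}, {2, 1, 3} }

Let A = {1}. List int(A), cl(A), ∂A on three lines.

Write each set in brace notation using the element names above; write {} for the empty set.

interior: largest open inside A is {} (from {})
cl via duality: int({2, 3}) = {3}, so X∖{3} = {2, 1}
cl∖int = {2, 1}

int(A) = {}
cl(A)  = {2, 1}
∂A     = {2, 1}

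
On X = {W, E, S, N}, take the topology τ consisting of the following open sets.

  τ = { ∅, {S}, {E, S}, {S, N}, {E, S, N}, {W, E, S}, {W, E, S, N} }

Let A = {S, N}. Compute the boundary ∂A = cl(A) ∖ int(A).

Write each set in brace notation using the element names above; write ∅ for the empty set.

interior: largest open inside A is {S, N} (from ∅, {S}, {S, N})
cl via duality: int({W, E}) = ∅, so X∖∅ = {W, E, S, N}
cl∖int = {W, E}

{W, E}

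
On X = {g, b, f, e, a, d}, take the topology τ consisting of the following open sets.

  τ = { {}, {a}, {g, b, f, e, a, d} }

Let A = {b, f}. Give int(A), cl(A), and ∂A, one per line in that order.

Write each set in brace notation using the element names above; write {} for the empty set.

open subsets of A: {}; so int(A) = {}
closure: X∖int(X∖A) = X∖{a} = {g, b, f, e, d}
∂A = {g, b, f, e, d} minus {} = {g, b, f, e, d}

int(A) = {}
cl(A)  = {g, b, f, e, d}
∂A     = {g, b, f, e, d}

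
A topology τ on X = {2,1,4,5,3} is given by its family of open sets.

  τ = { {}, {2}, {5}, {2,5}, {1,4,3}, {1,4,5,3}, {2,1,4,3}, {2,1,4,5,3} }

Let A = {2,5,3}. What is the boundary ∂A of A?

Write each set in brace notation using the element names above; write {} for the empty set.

{1,4,3}

interior: largest open inside A is {2,5} (from {}, {2}, {5}, {2,5})
cl via duality: int({1,4}) = {}, so X∖{} = {2,1,4,5,3}
cl∖int = {1,4,3}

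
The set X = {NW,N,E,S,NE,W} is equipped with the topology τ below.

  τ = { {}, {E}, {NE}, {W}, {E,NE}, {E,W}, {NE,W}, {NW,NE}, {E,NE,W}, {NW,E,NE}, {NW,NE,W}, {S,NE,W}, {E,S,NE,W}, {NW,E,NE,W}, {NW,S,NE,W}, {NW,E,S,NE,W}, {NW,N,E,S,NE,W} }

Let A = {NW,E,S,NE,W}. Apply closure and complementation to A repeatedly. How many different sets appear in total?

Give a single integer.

complement {N}; its interior {}; cl(A) = X∖{} = {NW,N,E,S,NE,W}
With k = closure, c = complement:
  1. A     = {NW,E,S,NE,W}
  2. kA    = {NW,N,E,S,NE,W}
  3. cA    = {N}
  4. ckA   = {}
k, c of each give nothing new

4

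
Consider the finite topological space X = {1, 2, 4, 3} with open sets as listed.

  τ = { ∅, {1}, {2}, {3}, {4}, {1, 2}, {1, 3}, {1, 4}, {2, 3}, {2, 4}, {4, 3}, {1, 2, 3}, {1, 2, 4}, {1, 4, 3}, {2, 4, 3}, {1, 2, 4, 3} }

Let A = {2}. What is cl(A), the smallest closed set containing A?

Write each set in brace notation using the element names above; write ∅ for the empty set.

{2}

X∖A={1, 4, 3}, int(X∖A)={1, 4, 3}, hence cl(A)={2}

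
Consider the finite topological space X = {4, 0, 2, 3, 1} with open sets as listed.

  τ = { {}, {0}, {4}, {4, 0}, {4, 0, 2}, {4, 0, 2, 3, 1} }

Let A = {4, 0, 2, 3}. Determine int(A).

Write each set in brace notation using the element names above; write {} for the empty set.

U open, U⊆A: {}, {4}, {0}, {4, 0}, {4, 0, 2}. int(A) = ⋃ = {4, 0, 2}

{4, 0, 2}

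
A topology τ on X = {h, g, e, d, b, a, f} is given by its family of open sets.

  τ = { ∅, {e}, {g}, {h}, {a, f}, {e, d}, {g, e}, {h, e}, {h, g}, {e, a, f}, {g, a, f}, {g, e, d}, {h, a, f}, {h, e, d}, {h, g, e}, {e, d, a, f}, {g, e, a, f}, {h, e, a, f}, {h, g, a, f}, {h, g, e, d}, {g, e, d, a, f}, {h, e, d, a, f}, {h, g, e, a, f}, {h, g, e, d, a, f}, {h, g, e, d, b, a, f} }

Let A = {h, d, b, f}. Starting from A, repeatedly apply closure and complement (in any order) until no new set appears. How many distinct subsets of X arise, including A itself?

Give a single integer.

closure: X∖int(X∖A) = X∖{g, e} = {h, d, b, a, f}
Let k=closure and c=complement:
  1. A     = {h, d, b, f}
  2. kA    = {h, d, b, a, f}
  3. cA    = {g, e, a}
  4. ckA   = {g, e}
  5. kcA   = {g, e, d, b, a, f}
  6. kckA  = {g, e, d, b}
  7. ckcA  = {h}
  8. ckckA = {h, a, f}
  9. kckcA = {h, b}
  10. kckckA = {h, b, a, f}
  11. ckckcA = {g, e, d, a, f}
  12. ckckckA = {g, e, d}
— saturated at 12

12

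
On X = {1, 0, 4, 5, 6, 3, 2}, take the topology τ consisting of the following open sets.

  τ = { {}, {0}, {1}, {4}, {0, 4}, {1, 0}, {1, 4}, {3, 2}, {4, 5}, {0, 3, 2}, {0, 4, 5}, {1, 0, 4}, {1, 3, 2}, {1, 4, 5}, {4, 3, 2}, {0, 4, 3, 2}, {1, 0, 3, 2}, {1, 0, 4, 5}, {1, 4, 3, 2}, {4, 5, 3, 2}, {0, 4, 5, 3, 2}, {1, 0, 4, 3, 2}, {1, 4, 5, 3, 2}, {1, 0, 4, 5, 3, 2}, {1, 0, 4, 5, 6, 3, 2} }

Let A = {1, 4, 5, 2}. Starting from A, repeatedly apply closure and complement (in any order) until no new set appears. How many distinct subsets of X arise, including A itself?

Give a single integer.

10

X∖A={0, 6, 3}, int(X∖A)={0}, hence cl(A)={1, 4, 5, 6, 3, 2}
Orbit (k=closure, c=complement):
  1. A     = {1, 4, 5, 2}
  2. kA    = {1, 4, 5, 6, 3, 2}
  3. cA    = {0, 6, 3}
  4. ckA   = {0}
  5. kcA   = {0, 6, 3, 2}
  6. kckA  = {0, 6}
  7. ckcA  = {1, 4, 5}
  8. ckckA = {1, 4, 5, 3, 2}
  9. kckcA = {1, 4, 5, 6}
  10. ckckcA = {0, 3, 2}
(closed under both — stop)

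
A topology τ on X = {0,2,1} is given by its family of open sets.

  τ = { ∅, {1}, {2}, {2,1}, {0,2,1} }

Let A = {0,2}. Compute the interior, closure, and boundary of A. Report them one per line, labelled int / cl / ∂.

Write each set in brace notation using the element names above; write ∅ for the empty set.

int(A) = {2}
cl(A)  = {0,2}
∂A     = {0}

U open, U⊆A: ∅, {2}. int(A) = ⋃ = {2}
X∖A={1}, int(X∖A)={1}, hence cl(A)={0,2}
∂A: remove int from cl → {0}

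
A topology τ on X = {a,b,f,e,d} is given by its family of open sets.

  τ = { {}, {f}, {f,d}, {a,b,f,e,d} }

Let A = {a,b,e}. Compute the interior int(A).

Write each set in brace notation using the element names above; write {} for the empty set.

{}

opens ⊆ A: {}; union → int = {}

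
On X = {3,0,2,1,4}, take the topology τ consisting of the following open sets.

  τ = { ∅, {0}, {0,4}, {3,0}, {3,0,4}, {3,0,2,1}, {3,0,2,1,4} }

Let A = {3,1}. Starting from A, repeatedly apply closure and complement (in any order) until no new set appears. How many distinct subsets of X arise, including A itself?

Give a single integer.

X∖A={0,2,4}, int(X∖A)={0,4}, hence cl(A)={3,2,1}
Orbit (k=closure, c=complement):
  1. A     = {3,1}
  2. kA    = {3,2,1}
  3. cA    = {0,2,4}
  4. ckA   = {0,4}
  5. kcA   = {3,0,2,1,4}
  6. ckcA  = ∅
(closed under both — stop)

6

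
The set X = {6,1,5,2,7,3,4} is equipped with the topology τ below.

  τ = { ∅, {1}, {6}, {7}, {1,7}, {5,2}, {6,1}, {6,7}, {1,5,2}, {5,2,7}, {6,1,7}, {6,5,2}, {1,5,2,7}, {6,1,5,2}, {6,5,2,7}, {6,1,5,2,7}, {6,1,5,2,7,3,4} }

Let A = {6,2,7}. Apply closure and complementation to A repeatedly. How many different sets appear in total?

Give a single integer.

closure: X∖int(X∖A) = X∖{1} = {6,5,2,7,3,4}
Let k=closure and c=complement:
  1. A     = {6,2,7}
  2. kA    = {6,5,2,7,3,4}
  3. cA    = {1,5,3,4}
  4. ckA   = {1}
  5. kcA   = {1,5,2,3,4}
  6. kckA  = {1,3,4}
  7. ckcA  = {6,7}
  8. ckckA = {6,5,2,7}
  9. kckcA = {6,7,3,4}
  10. ckckcA = {1,5,2}
— saturated at 10

10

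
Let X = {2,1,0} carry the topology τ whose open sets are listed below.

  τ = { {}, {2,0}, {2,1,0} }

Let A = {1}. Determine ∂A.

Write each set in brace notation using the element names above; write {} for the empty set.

{1}

open subsets of A: {}; so int(A) = {}
closure: X∖int(X∖A) = X∖{2,0} = {1}
∂A = {1} minus {} = {1}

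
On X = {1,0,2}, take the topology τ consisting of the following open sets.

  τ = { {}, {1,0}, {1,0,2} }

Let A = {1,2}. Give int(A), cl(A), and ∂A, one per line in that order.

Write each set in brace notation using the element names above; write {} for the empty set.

int(A) = {}
cl(A)  = {1,0,2}
∂A     = {1,0,2}

opens ⊆ A: {}; union → int = {}
complement {0}; its interior {}; cl(A) = X∖{} = {1,0,2}
boundary = {1,0,2} ∖ {} = {1,0,2}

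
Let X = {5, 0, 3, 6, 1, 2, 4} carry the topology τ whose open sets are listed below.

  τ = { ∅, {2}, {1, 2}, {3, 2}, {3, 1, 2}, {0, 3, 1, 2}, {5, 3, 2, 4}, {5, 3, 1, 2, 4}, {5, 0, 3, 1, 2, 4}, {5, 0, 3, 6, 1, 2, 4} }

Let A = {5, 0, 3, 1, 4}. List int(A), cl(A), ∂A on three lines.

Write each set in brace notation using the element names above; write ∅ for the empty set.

int(A) = ∅
cl(A)  = {5, 0, 3, 6, 1, 4}
∂A     = {5, 0, 3, 6, 1, 4}

opens ⊆ A: ∅; union → int = ∅
complement {6, 2}; its interior {2}; cl(A) = X∖{2} = {5, 0, 3, 6, 1, 4}
boundary = {5, 0, 3, 6, 1, 4} ∖ ∅ = {5, 0, 3, 6, 1, 4}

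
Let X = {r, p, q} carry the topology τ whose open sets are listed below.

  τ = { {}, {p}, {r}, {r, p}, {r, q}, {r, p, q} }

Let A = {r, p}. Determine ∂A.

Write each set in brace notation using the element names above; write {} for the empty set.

interior: largest open inside A is {r, p} (from {}, {r}, {p}, {r, p})
cl via duality: int({q}) = {}, so X∖{} = {r, p, q}
cl∖int = {q}

{q}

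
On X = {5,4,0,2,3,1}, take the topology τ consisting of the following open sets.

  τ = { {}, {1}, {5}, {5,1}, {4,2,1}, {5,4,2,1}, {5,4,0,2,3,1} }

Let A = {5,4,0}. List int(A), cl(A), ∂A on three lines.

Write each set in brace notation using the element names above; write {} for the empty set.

int(A) = {5}
cl(A)  = {5,4,0,2,3}
∂A     = {4,0,2,3}

interior: largest open inside A is {5} (from {}, {5})
cl via duality: int({2,3,1}) = {1}, so X∖{1} = {5,4,0,2,3}
cl∖int = {4,0,2,3}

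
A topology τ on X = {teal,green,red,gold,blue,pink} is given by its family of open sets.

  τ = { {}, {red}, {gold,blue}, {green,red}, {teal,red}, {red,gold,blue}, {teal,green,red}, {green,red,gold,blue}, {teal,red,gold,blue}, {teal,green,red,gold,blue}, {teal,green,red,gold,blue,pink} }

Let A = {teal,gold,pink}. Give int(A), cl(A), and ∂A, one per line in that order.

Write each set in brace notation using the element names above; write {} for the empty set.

int(A) = {}
cl(A)  = {teal,gold,blue,pink}
∂A     = {teal,gold,blue,pink}

opens ⊆ A: {}; union → int = {}
complement {green,red,blue}; its interior {green,red}; cl(A) = X∖{green,red} = {teal,gold,blue,pink}
boundary = {teal,gold,blue,pink} ∖ {} = {teal,gold,blue,pink}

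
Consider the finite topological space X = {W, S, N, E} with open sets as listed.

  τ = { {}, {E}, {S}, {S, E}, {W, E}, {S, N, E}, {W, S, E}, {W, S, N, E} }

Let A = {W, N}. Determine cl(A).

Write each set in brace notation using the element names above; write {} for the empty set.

{W, N}

closure: X∖int(X∖A) = X∖{S, E} = {W, N}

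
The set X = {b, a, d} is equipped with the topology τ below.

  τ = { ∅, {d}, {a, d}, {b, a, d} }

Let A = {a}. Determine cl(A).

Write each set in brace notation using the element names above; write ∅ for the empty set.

{b, a}

cl via duality: int({b, d}) = {d}, so X∖{d} = {b, a}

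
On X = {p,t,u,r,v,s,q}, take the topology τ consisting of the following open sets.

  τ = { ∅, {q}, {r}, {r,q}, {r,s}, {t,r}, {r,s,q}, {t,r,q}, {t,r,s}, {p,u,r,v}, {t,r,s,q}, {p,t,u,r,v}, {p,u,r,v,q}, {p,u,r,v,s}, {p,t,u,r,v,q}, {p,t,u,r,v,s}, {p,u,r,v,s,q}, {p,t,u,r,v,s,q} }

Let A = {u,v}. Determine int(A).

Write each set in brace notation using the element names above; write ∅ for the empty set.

∅

U open, U⊆A: ∅. int(A) = ⋃ = ∅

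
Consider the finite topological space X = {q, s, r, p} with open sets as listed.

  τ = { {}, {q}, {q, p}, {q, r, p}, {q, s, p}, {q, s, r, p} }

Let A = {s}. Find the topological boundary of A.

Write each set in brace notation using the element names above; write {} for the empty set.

{s}

open subsets of A: {}; so int(A) = {}
closure: X∖int(X∖A) = X∖{q, r, p} = {s}
∂A = {s} minus {} = {s}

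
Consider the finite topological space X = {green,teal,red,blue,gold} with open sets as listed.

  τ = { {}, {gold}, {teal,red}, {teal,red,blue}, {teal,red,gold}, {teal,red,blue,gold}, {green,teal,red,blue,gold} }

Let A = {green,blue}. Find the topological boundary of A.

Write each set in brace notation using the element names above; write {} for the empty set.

{green,blue}

U open, U⊆A: {}. int(A) = ⋃ = {}
X∖A={teal,red,gold}, int(X∖A)={teal,red,gold}, hence cl(A)={green,blue}
∂A: remove int from cl → {green,blue}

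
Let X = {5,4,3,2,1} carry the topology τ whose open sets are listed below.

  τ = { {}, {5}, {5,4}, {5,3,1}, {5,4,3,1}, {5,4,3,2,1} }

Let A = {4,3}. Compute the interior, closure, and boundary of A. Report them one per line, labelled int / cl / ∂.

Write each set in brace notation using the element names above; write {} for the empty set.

open subsets of A: {}; so int(A) = {}
closure: X∖int(X∖A) = X∖{5} = {4,3,2,1}
∂A = {4,3,2,1} minus {} = {4,3,2,1}

int(A) = {}
cl(A)  = {4,3,2,1}
∂A     = {4,3,2,1}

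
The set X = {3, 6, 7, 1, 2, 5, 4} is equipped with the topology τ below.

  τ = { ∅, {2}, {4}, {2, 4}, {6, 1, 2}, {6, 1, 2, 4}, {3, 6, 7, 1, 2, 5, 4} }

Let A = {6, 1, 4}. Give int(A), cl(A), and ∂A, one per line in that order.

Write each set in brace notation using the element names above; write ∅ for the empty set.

U open, U⊆A: ∅, {4}. int(A) = ⋃ = {4}
X∖A={3, 7, 2, 5}, int(X∖A)={2}, hence cl(A)={3, 6, 7, 1, 5, 4}
∂A: remove int from cl → {3, 6, 7, 1, 5}

int(A) = {4}
cl(A)  = {3, 6, 7, 1, 5, 4}
∂A     = {3, 6, 7, 1, 5}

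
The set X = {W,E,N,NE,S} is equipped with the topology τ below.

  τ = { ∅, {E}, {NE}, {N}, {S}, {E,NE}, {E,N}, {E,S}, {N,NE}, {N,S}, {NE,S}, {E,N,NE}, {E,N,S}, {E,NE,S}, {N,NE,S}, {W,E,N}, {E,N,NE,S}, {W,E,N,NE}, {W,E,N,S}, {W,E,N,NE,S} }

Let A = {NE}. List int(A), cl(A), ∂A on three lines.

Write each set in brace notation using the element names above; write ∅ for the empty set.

opens ⊆ A: ∅, {NE}; union → int = {NE}
complement {W,E,N,S}; its interior {W,E,N,S}; cl(A) = X∖{W,E,N,S} = {NE}
boundary = {NE} ∖ {NE} = ∅

int(A) = {NE}
cl(A)  = {NE}
∂A     = ∅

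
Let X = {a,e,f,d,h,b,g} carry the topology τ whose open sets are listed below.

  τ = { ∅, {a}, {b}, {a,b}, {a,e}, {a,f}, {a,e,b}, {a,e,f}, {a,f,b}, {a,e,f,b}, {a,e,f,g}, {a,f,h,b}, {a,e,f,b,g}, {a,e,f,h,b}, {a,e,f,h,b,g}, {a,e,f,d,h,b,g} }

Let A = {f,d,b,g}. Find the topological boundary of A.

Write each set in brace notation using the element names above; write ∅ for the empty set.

open subsets of A: ∅, {b}; so int(A) = {b}
closure: X∖int(X∖A) = X∖{a,e} = {f,d,h,b,g}
∂A = {f,d,h,b,g} minus {b} = {f,d,h,g}

{f,d,h,g}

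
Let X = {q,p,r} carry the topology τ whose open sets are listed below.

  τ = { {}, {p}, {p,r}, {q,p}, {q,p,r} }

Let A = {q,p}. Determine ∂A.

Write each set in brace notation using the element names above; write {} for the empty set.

{r}

opens ⊆ A: {}, {p}, {q,p}; union → int = {q,p}
complement {r}; its interior {}; cl(A) = X∖{} = {q,p,r}
boundary = {q,p,r} ∖ {q,p} = {r}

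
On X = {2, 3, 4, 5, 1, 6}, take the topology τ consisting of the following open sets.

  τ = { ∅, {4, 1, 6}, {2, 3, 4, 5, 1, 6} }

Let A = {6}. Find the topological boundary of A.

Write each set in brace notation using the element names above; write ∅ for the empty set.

{2, 3, 4, 5, 1, 6}

interior: largest open inside A is ∅ (from ∅)
cl via duality: int({2, 3, 4, 5, 1}) = ∅, so X∖∅ = {2, 3, 4, 5, 1, 6}
cl∖int = {2, 3, 4, 5, 1, 6}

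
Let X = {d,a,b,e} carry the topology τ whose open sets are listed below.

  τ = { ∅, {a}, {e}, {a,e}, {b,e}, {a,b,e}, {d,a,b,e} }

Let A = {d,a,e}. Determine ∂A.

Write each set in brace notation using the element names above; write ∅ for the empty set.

opens ⊆ A: ∅, {e}, {a}, {a,e}; union → int = {a,e}
complement {b}; its interior ∅; cl(A) = X∖∅ = {d,a,b,e}
boundary = {d,a,b,e} ∖ {a,e} = {d,b}

{d,b}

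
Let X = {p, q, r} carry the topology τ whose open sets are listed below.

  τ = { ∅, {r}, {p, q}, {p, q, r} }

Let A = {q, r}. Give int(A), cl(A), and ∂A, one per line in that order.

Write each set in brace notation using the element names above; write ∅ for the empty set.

int(A) = {r}
cl(A)  = {p, q, r}
∂A     = {p, q}

U open, U⊆A: ∅, {r}. int(A) = ⋃ = {r}
X∖A={p}, int(X∖A)=∅, hence cl(A)={p, q, r}
∂A: remove int from cl → {p, q}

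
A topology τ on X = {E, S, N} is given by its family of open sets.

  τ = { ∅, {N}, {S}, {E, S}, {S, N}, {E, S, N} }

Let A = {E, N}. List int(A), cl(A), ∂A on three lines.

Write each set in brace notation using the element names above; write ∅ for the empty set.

int(A) = {N}
cl(A)  = {E, N}
∂A     = {E}

open subsets of A: ∅, {N}; so int(A) = {N}
closure: X∖int(X∖A) = X∖{S} = {E, N}
∂A = {E, N} minus {N} = {E}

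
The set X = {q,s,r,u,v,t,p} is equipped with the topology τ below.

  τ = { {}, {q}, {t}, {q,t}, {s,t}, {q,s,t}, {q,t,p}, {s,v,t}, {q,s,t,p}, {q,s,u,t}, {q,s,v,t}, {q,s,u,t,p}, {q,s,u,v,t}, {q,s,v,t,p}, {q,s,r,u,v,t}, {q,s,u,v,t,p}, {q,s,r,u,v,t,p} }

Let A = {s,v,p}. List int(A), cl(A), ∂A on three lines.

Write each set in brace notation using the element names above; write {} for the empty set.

U open, U⊆A: {}. int(A) = ⋃ = {}
X∖A={q,r,u,t}, int(X∖A)={q,t}, hence cl(A)={s,r,u,v,p}
∂A: remove int from cl → {s,r,u,v,p}

int(A) = {}
cl(A)  = {s,r,u,v,p}
∂A     = {s,r,u,v,p}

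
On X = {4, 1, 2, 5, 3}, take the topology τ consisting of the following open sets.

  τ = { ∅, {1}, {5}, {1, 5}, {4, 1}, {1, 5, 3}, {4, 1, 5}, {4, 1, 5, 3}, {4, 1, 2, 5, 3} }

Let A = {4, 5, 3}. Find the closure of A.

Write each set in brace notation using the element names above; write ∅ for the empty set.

closure: X∖int(X∖A) = X∖{1} = {4, 2, 5, 3}

{4, 2, 5, 3}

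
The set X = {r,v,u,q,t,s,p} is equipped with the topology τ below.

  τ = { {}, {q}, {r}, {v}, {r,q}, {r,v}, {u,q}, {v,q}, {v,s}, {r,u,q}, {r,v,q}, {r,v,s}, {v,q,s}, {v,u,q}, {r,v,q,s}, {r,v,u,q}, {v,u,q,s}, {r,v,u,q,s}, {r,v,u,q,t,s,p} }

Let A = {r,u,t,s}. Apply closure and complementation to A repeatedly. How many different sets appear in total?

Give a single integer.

8

X∖A={v,q,p}, int(X∖A)={v,q}, hence cl(A)={r,u,t,s,p}
Orbit (k=closure, c=complement):
  1. A     = {r,u,t,s}
  2. kA    = {r,u,t,s,p}
  3. cA    = {v,q,p}
  4. ckA   = {v,q}
  5. kcA   = {v,u,q,t,s,p}
  6. ckcA  = {r}
  7. kckcA = {r,t,p}
  8. ckckcA = {v,u,q,s}
(closed under both — stop)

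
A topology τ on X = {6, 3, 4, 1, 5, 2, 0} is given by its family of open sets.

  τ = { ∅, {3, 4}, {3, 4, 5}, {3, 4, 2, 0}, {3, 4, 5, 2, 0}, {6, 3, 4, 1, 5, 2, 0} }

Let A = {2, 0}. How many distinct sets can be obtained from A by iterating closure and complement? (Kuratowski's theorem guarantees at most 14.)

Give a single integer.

6

closure: X∖int(X∖A) = X∖{3, 4, 5} = {6, 1, 2, 0}
Let k=closure and c=complement:
  1. A     = {2, 0}
  2. kA    = {6, 1, 2, 0}
  3. cA    = {6, 3, 4, 1, 5}
  4. ckA   = {3, 4, 5}
  5. kcA   = {6, 3, 4, 1, 5, 2, 0}
  6. ckcA  = ∅
— saturated at 6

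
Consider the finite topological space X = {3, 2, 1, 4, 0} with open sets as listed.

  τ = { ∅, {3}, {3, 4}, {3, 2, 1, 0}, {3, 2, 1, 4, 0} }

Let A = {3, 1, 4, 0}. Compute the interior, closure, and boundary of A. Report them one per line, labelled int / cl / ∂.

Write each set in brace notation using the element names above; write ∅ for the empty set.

interior: largest open inside A is {3, 4} (from ∅, {3}, {3, 4})
cl via duality: int({2}) = ∅, so X∖∅ = {3, 2, 1, 4, 0}
cl∖int = {2, 1, 0}

int(A) = {3, 4}
cl(A)  = {3, 2, 1, 4, 0}
∂A     = {2, 1, 0}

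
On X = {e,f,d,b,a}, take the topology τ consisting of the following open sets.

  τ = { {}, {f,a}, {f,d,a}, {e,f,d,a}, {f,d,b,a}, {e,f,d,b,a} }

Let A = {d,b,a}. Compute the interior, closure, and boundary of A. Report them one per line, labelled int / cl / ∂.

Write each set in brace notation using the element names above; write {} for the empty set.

interior: largest open inside A is {} (from {})
cl via duality: int({e,f}) = {}, so X∖{} = {e,f,d,b,a}
cl∖int = {e,f,d,b,a}

int(A) = {}
cl(A)  = {e,f,d,b,a}
∂A     = {e,f,d,b,a}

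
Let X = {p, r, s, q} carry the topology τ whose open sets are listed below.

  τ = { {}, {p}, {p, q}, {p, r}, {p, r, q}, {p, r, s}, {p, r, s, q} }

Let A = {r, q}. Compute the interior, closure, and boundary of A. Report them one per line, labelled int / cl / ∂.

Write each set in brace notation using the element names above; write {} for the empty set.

U open, U⊆A: {}. int(A) = ⋃ = {}
X∖A={p, s}, int(X∖A)={p}, hence cl(A)={r, s, q}
∂A: remove int from cl → {r, s, q}

int(A) = {}
cl(A)  = {r, s, q}
∂A     = {r, s, q}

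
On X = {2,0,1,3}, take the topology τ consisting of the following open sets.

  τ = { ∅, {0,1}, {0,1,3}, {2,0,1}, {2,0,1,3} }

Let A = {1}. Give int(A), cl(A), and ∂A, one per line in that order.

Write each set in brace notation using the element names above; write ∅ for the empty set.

opens ⊆ A: ∅; union → int = ∅
complement {2,0,3}; its interior ∅; cl(A) = X∖∅ = {2,0,1,3}
boundary = {2,0,1,3} ∖ ∅ = {2,0,1,3}

int(A) = ∅
cl(A)  = {2,0,1,3}
∂A     = {2,0,1,3}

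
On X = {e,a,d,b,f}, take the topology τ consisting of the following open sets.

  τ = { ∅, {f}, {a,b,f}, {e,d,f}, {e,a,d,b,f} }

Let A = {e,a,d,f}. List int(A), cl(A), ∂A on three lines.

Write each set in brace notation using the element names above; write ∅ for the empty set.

int(A) = {e,d,f}
cl(A)  = {e,a,d,b,f}
∂A     = {a,b}

opens ⊆ A: ∅, {f}, {e,d,f}; union → int = {e,d,f}
complement {b}; its interior ∅; cl(A) = X∖∅ = {e,a,d,b,f}
boundary = {e,a,d,b,f} ∖ {e,d,f} = {a,b}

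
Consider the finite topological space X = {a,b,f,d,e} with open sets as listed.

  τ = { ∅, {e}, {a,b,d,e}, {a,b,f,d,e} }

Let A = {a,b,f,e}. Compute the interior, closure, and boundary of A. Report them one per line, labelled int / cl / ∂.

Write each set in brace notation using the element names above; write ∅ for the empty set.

U open, U⊆A: ∅, {e}. int(A) = ⋃ = {e}
X∖A={d}, int(X∖A)=∅, hence cl(A)={a,b,f,d,e}
∂A: remove int from cl → {a,b,f,d}

int(A) = {e}
cl(A)  = {a,b,f,d,e}
∂A     = {a,b,f,d}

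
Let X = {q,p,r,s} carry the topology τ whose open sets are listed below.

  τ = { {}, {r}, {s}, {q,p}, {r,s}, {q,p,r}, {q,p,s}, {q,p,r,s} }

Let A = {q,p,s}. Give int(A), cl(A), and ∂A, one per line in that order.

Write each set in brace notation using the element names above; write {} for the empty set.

int(A) = {q,p,s}
cl(A)  = {q,p,s}
∂A     = {}

interior: largest open inside A is {q,p,s} (from {}, {s}, {q,p}, {q,p,s})
cl via duality: int({r}) = {r}, so X∖{r} = {q,p,s}
cl∖int = {}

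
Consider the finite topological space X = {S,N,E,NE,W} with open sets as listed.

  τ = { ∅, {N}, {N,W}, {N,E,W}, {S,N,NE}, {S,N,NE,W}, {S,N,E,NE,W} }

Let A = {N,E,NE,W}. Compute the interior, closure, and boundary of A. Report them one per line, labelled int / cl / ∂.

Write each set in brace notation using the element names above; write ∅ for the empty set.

int(A) = {N,E,W}
cl(A)  = {S,N,E,NE,W}
∂A     = {S,NE}

opens ⊆ A: ∅, {N}, {N,W}, {N,E,W}; union → int = {N,E,W}
complement {S}; its interior ∅; cl(A) = X∖∅ = {S,N,E,NE,W}
boundary = {S,N,E,NE,W} ∖ {N,E,W} = {S,NE}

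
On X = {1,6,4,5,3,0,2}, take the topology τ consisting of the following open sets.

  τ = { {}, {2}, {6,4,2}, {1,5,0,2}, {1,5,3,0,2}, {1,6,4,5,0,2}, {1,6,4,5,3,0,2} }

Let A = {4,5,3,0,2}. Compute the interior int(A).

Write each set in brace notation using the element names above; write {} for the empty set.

{2}

opens ⊆ A: {}, {2}; union → int = {2}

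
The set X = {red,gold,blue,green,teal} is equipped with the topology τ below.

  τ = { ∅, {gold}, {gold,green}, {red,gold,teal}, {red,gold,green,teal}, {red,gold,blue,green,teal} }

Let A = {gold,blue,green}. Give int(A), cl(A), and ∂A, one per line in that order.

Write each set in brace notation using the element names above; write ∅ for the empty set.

open subsets of A: ∅, {gold}, {gold,green}; so int(A) = {gold,green}
closure: X∖int(X∖A) = X∖∅ = {red,gold,blue,green,teal}
∂A = {red,gold,blue,green,teal} minus {gold,green} = {red,blue,teal}

int(A) = {gold,green}
cl(A)  = {red,gold,blue,green,teal}
∂A     = {red,blue,teal}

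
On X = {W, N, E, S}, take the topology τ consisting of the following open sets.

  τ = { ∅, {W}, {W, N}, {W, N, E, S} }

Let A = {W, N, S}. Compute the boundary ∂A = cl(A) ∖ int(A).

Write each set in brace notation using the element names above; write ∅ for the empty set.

{E, S}

interior: largest open inside A is {W, N} (from ∅, {W}, {W, N})
cl via duality: int({E}) = ∅, so X∖∅ = {W, N, E, S}
cl∖int = {E, S}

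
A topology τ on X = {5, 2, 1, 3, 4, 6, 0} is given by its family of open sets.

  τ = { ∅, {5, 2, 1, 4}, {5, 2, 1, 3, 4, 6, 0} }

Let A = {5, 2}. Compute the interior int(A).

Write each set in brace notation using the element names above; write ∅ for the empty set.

∅

U open, U⊆A: ∅. int(A) = ⋃ = ∅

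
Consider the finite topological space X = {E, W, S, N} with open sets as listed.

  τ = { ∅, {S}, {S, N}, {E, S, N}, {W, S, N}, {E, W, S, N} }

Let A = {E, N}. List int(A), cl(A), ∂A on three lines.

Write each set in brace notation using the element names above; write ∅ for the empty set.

int(A) = ∅
cl(A)  = {E, W, N}
∂A     = {E, W, N}

opens ⊆ A: ∅; union → int = ∅
complement {W, S}; its interior {S}; cl(A) = X∖{S} = {E, W, N}
boundary = {E, W, N} ∖ ∅ = {E, W, N}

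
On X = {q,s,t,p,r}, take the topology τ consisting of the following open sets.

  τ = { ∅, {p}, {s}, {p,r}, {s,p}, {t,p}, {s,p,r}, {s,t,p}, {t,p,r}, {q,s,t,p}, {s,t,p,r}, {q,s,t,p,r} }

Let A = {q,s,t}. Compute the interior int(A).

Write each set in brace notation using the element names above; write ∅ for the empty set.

{s}

U open, U⊆A: ∅, {s}. int(A) = ⋃ = {s}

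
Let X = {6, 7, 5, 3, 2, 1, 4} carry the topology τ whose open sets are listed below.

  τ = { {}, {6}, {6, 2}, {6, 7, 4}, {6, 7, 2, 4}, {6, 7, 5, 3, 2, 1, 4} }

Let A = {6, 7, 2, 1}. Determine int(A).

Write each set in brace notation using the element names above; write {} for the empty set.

{6, 2}

interior: largest open inside A is {6, 2} (from {}, {6}, {6, 2})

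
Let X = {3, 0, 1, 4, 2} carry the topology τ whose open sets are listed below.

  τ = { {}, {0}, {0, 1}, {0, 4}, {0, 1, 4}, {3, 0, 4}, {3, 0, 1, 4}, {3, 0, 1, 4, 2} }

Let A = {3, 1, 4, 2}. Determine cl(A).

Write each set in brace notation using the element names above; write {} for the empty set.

{3, 1, 4, 2}

X∖A={0}, int(X∖A)={0}, hence cl(A)={3, 1, 4, 2}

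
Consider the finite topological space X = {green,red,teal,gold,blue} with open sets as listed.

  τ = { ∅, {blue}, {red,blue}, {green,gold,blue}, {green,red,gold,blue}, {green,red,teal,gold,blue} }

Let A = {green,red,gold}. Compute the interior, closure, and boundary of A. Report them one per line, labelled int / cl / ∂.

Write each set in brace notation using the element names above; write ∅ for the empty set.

interior: largest open inside A is ∅ (from ∅)
cl via duality: int({teal,blue}) = {blue}, so X∖{blue} = {green,red,teal,gold}
cl∖int = {green,red,teal,gold}

int(A) = ∅
cl(A)  = {green,red,teal,gold}
∂A     = {green,red,teal,gold}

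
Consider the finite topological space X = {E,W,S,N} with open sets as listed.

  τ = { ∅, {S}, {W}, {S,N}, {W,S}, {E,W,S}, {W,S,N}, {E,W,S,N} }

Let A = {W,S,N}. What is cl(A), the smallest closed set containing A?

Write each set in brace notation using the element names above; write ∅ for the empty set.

cl via duality: int({E}) = ∅, so X∖∅ = {E,W,S,N}

{E,W,S,N}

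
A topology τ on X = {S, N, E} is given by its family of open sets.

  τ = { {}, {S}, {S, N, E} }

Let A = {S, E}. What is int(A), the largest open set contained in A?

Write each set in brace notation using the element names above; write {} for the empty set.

interior: largest open inside A is {S} (from {}, {S})

{S}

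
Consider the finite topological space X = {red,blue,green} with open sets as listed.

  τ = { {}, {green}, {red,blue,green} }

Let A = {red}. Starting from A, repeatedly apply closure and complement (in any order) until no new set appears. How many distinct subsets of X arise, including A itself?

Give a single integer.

closure: X∖int(X∖A) = X∖{green} = {red,blue}
Let k=closure and c=complement:
  1. A     = {red}
  2. kA    = {red,blue}
  3. cA    = {blue,green}
  4. ckA   = {green}
  5. kcA   = {red,blue,green}
  6. ckcA  = {}
— saturated at 6

6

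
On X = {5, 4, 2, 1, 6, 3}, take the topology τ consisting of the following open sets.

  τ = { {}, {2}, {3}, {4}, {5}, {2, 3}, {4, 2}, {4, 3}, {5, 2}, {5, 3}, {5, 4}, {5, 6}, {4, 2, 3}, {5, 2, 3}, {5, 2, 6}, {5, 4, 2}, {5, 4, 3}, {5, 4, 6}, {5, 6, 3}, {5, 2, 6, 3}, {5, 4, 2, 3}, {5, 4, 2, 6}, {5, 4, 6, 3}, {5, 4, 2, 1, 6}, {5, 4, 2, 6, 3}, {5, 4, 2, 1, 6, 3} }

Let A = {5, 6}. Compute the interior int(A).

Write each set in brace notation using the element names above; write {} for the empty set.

{5, 6}

opens ⊆ A: {}, {5}, {5, 6}; union → int = {5, 6}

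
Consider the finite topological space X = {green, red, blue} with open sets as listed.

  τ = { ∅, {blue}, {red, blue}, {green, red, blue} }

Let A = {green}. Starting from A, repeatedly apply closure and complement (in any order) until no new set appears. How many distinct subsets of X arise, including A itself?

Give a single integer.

4

closure: X∖int(X∖A) = X∖{red, blue} = {green}
Let k=closure and c=complement:
  1. A     = {green}
  2. cA    = {red, blue}
  3. kcA   = {green, red, blue}
  4. ckcA  = ∅
— saturated at 4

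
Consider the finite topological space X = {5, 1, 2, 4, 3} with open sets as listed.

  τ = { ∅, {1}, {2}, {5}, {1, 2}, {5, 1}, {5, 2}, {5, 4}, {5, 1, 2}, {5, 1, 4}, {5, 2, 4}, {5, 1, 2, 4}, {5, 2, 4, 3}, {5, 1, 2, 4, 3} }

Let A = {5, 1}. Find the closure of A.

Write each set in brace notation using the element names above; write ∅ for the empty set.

{5, 1, 4, 3}

closure: X∖int(X∖A) = X∖{2} = {5, 1, 4, 3}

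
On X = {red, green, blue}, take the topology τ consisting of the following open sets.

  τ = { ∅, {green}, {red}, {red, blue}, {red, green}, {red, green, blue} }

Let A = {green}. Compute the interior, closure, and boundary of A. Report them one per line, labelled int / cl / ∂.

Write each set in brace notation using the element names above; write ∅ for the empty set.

open subsets of A: ∅, {green}; so int(A) = {green}
closure: X∖int(X∖A) = X∖{red, blue} = {green}
∂A = {green} minus {green} = ∅

int(A) = {green}
cl(A)  = {green}
∂A     = ∅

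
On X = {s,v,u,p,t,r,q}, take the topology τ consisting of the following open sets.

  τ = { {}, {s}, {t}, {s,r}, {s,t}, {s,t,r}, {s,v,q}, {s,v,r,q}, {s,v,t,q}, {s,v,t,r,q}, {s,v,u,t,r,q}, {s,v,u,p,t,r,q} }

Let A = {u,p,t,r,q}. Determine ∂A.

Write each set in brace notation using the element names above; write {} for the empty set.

open subsets of A: {}, {t}; so int(A) = {t}
closure: X∖int(X∖A) = X∖{s} = {v,u,p,t,r,q}
∂A = {v,u,p,t,r,q} minus {t} = {v,u,p,r,q}

{v,u,p,r,q}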